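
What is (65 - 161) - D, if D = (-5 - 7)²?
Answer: -240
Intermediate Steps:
D = 144 (D = (-12)² = 144)
(65 - 161) - D = (65 - 161) - 1*144 = -96 - 144 = -240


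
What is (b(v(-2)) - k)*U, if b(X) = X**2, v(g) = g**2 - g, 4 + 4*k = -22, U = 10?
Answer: 425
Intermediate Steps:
k = -13/2 (k = -1 + (1/4)*(-22) = -1 - 11/2 = -13/2 ≈ -6.5000)
(b(v(-2)) - k)*U = ((-2*(-1 - 2))**2 - 1*(-13/2))*10 = ((-2*(-3))**2 + 13/2)*10 = (6**2 + 13/2)*10 = (36 + 13/2)*10 = (85/2)*10 = 425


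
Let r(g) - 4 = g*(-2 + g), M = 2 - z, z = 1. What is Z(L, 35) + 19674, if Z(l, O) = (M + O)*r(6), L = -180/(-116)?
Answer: 20682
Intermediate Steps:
L = 45/29 (L = -180*(-1/116) = 45/29 ≈ 1.5517)
M = 1 (M = 2 - 1*1 = 2 - 1 = 1)
r(g) = 4 + g*(-2 + g)
Z(l, O) = 28 + 28*O (Z(l, O) = (1 + O)*(4 + 6² - 2*6) = (1 + O)*(4 + 36 - 12) = (1 + O)*28 = 28 + 28*O)
Z(L, 35) + 19674 = (28 + 28*35) + 19674 = (28 + 980) + 19674 = 1008 + 19674 = 20682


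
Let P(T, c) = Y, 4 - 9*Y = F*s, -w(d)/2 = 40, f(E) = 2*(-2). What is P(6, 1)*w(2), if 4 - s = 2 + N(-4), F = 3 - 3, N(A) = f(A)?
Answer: -320/9 ≈ -35.556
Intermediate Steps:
f(E) = -4
w(d) = -80 (w(d) = -2*40 = -80)
N(A) = -4
F = 0
s = 6 (s = 4 - (2 - 4) = 4 - 1*(-2) = 4 + 2 = 6)
Y = 4/9 (Y = 4/9 - 0*6 = 4/9 - ⅑*0 = 4/9 + 0 = 4/9 ≈ 0.44444)
P(T, c) = 4/9
P(6, 1)*w(2) = (4/9)*(-80) = -320/9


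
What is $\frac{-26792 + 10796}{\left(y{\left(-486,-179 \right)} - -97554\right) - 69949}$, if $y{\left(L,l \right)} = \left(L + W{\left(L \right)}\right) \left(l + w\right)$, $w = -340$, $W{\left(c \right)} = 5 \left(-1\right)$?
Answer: $- \frac{7998}{141217} \approx -0.056636$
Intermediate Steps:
$W{\left(c \right)} = -5$
$y{\left(L,l \right)} = \left(-340 + l\right) \left(-5 + L\right)$ ($y{\left(L,l \right)} = \left(L - 5\right) \left(l - 340\right) = \left(-5 + L\right) \left(-340 + l\right) = \left(-340 + l\right) \left(-5 + L\right)$)
$\frac{-26792 + 10796}{\left(y{\left(-486,-179 \right)} - -97554\right) - 69949} = \frac{-26792 + 10796}{\left(\left(1700 - -165240 - -895 - -86994\right) - -97554\right) - 69949} = - \frac{15996}{\left(\left(1700 + 165240 + 895 + 86994\right) + 97554\right) - 69949} = - \frac{15996}{\left(254829 + 97554\right) - 69949} = - \frac{15996}{352383 - 69949} = - \frac{15996}{282434} = \left(-15996\right) \frac{1}{282434} = - \frac{7998}{141217}$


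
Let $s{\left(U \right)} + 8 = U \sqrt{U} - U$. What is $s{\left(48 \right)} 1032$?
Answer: $-57792 + 198144 \sqrt{3} \approx 2.854 \cdot 10^{5}$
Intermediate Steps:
$s{\left(U \right)} = -8 + U^{\frac{3}{2}} - U$ ($s{\left(U \right)} = -8 + \left(U \sqrt{U} - U\right) = -8 + \left(U^{\frac{3}{2}} - U\right) = -8 + U^{\frac{3}{2}} - U$)
$s{\left(48 \right)} 1032 = \left(-8 + 48^{\frac{3}{2}} - 48\right) 1032 = \left(-8 + 192 \sqrt{3} - 48\right) 1032 = \left(-56 + 192 \sqrt{3}\right) 1032 = -57792 + 198144 \sqrt{3}$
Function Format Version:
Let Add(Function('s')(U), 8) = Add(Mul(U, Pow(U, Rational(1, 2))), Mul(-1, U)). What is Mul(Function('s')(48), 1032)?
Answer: Add(-57792, Mul(198144, Pow(3, Rational(1, 2)))) ≈ 2.8540e+5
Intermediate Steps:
Function('s')(U) = Add(-8, Pow(U, Rational(3, 2)), Mul(-1, U)) (Function('s')(U) = Add(-8, Add(Mul(U, Pow(U, Rational(1, 2))), Mul(-1, U))) = Add(-8, Add(Pow(U, Rational(3, 2)), Mul(-1, U))) = Add(-8, Pow(U, Rational(3, 2)), Mul(-1, U)))
Mul(Function('s')(48), 1032) = Mul(Add(-8, Pow(48, Rational(3, 2)), Mul(-1, 48)), 1032) = Mul(Add(-8, Mul(192, Pow(3, Rational(1, 2))), -48), 1032) = Mul(Add(-56, Mul(192, Pow(3, Rational(1, 2)))), 1032) = Add(-57792, Mul(198144, Pow(3, Rational(1, 2))))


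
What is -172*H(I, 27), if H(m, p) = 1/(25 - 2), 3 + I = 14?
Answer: -172/23 ≈ -7.4783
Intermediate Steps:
I = 11 (I = -3 + 14 = 11)
H(m, p) = 1/23
-172*H(I, 27) = -172*1/23 = -172/23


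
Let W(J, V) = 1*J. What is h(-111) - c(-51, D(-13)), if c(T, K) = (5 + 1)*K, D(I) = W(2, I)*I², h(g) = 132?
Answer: -1896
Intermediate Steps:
W(J, V) = J
D(I) = 2*I²
c(T, K) = 6*K
h(-111) - c(-51, D(-13)) = 132 - 6*2*(-13)² = 132 - 6*2*169 = 132 - 6*338 = 132 - 1*2028 = 132 - 2028 = -1896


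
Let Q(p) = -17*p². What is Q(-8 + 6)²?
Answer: 4624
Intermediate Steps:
Q(-8 + 6)² = (-17*(-8 + 6)²)² = (-17*(-2)²)² = (-17*4)² = (-68)² = 4624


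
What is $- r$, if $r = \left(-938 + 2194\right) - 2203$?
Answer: $947$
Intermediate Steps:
$r = -947$ ($r = 1256 - 2203 = -947$)
$- r = \left(-1\right) \left(-947\right) = 947$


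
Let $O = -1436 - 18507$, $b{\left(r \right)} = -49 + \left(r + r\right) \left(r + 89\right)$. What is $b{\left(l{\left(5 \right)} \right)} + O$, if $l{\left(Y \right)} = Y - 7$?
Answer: $-20340$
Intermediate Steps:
$l{\left(Y \right)} = -7 + Y$ ($l{\left(Y \right)} = Y - 7 = -7 + Y$)
$b{\left(r \right)} = -49 + 2 r \left(89 + r\right)$
$O = -19943$
$b{\left(l{\left(5 \right)} \right)} + O = \left(-49 + 2 \left(-7 + 5\right)^{2} + 178 \left(-7 + 5\right)\right) - 19943 = \left(-49 + 2 \left(-2\right)^{2} + 178 \left(-2\right)\right) - 19943 = \left(-49 + 2 \cdot 4 - 356\right) - 19943 = \left(-49 + 8 - 356\right) - 19943 = -397 - 19943 = -20340$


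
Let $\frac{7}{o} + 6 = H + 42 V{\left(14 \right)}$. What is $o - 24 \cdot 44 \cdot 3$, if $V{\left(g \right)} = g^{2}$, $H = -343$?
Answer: $- \frac{24973337}{7883} \approx -3168.0$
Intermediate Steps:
$o = \frac{7}{7883}$ ($o = \frac{7}{-6 - \left(343 - 42 \cdot 14^{2}\right)} = \frac{7}{-6 + \left(-343 + 42 \cdot 196\right)} = \frac{7}{-6 + \left(-343 + 8232\right)} = \frac{7}{-6 + 7889} = \frac{7}{7883} \approx 0.00088799$)
$o - 24 \cdot 44 \cdot 3 = \frac{7}{7883} - 24 \cdot 44 \cdot 3 = \frac{7}{7883} - 1056 \cdot 3 = \frac{7}{7883} - 3168 = - \frac{24973337}{7883}$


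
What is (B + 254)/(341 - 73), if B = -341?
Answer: -87/268 ≈ -0.32463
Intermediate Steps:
(B + 254)/(341 - 73) = (-341 + 254)/(341 - 73) = -87/268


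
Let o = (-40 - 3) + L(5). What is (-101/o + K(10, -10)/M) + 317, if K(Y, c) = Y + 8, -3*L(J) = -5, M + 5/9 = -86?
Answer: 30836881/96596 ≈ 319.24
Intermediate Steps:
M = -779/9 (M = -5/9 - 86 = -779/9 ≈ -86.556)
L(J) = 5/3 (L(J) = -⅓*(-5) = 5/3)
K(Y, c) = 8 + Y
o = -124/3 (o = (-40 - 3) + 5/3 = -43 + 5/3 = -124/3 ≈ -41.333)
(-101/o + K(10, -10)/M) + 317 = (-101/(-124/3) + (8 + 10)/(-779/9)) + 317 = (-101*(-3/124) + 18*(-9/779)) + 317 = (303/124 - 162/779) + 317 = 215949/96596 + 317 = 30836881/96596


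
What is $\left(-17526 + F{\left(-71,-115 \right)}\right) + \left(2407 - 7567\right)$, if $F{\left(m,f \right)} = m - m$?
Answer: $-22686$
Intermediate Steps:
$F{\left(m,f \right)} = 0$
$\left(-17526 + F{\left(-71,-115 \right)}\right) + \left(2407 - 7567\right) = \left(-17526 + 0\right) + \left(2407 - 7567\right) = -17526 + \left(2407 - 7567\right) = -17526 - 5160 = -22686$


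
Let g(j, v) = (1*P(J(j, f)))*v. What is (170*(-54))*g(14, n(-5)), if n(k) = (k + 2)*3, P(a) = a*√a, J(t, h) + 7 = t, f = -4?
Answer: 578340*√7 ≈ 1.5301e+6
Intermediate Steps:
J(t, h) = -7 + t
P(a) = a^(3/2)
n(k) = 6 + 3*k (n(k) = (2 + k)*3 = 6 + 3*k)
g(j, v) = v*(-7 + j)^(3/2) (g(j, v) = (1*(-7 + j)^(3/2))*v = (-7 + j)^(3/2)*v = v*(-7 + j)^(3/2))
(170*(-54))*g(14, n(-5)) = (170*(-54))*((6 + 3*(-5))*(-7 + 14)^(3/2)) = -9180*(6 - 15)*7^(3/2) = -(-82620)*7*√7 = -(-578340)*√7 = 578340*√7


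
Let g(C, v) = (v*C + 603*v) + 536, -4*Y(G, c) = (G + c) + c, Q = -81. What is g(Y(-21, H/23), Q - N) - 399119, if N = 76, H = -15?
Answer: -45459909/92 ≈ -4.9413e+5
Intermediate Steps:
Y(G, c) = -c/2 - G/4 (Y(G, c) = -((G + c) + c)/4 = -(G + 2*c)/4 = -c/2 - G/4)
g(C, v) = 536 + 603*v + C*v (g(C, v) = (C*v + 603*v) + 536 = (603*v + C*v) + 536 = 536 + 603*v + C*v)
g(Y(-21, H/23), Q - N) - 399119 = (536 + 603*(-81 - 1*76) + (-(-15)/(2*23) - ¼*(-21))*(-81 - 1*76)) - 399119 = (536 + 603*(-81 - 76) + (-(-15)/(2*23) + 21/4)*(-81 - 76)) - 399119 = (536 + 603*(-157) + (-½*(-15/23) + 21/4)*(-157)) - 399119 = (536 - 94671 + (15/46 + 21/4)*(-157)) - 399119 = (536 - 94671 + (513/92)*(-157)) - 399119 = (536 - 94671 - 80541/92) - 399119 = -8740961/92 - 399119 = -45459909/92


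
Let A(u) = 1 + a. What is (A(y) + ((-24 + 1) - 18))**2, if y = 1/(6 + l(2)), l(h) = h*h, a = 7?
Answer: 1089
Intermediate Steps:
l(h) = h**2
y = 1/10 (y = 1/(6 + 2**2) = 1/(6 + 4) = 1/10 ≈ 0.10000)
A(u) = 8 (A(u) = 1 + 7 = 8)
(A(y) + ((-24 + 1) - 18))**2 = (8 + ((-24 + 1) - 18))**2 = (8 + (-23 - 18))**2 = (8 - 41)**2 = (-33)**2 = 1089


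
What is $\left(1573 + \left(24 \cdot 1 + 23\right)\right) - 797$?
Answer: $823$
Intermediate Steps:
$\left(1573 + \left(24 \cdot 1 + 23\right)\right) - 797 = \left(1573 + \left(24 + 23\right)\right) - 797 = \left(1573 + 47\right) - 797 = 1620 - 797 = 823$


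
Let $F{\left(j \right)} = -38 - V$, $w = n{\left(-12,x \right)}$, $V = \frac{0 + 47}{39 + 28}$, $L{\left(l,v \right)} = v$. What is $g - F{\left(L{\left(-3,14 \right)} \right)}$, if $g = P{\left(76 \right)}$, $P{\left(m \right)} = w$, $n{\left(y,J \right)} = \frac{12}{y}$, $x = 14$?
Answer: $\frac{2526}{67} \approx 37.701$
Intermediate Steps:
$V = \frac{47}{67} \approx 0.70149$
$w = -1$ ($w = \frac{12}{-12} = 12 \left(- \frac{1}{12}\right) = -1$)
$F{\left(j \right)} = - \frac{2593}{67}$ ($F{\left(j \right)} = -38 - \frac{47}{67} = - \frac{2593}{67}$)
$P{\left(m \right)} = -1$
$g = -1$
$g - F{\left(L{\left(-3,14 \right)} \right)} = -1 - - \frac{2593}{67} = -1 + \frac{2593}{67} = \frac{2526}{67}$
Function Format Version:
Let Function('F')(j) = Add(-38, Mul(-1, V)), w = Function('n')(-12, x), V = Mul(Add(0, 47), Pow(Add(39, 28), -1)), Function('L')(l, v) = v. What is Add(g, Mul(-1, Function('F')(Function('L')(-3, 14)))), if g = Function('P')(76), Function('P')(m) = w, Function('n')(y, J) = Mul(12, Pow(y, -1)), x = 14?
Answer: Rational(2526, 67) ≈ 37.701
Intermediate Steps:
V = Rational(47, 67) (V = Mul(47, Pow(67, -1)) = Mul(47, Rational(1, 67)) = Rational(47, 67) ≈ 0.70149)
w = -1 (w = Mul(12, Pow(-12, -1)) = Mul(12, Rational(-1, 12)) = -1)
Function('F')(j) = Rational(-2593, 67) (Function('F')(j) = Add(-38, Mul(-1, Rational(47, 67))) = Add(-38, Rational(-47, 67)) = Rational(-2593, 67))
Function('P')(m) = -1
g = -1
Add(g, Mul(-1, Function('F')(Function('L')(-3, 14)))) = Add(-1, Mul(-1, Rational(-2593, 67))) = Add(-1, Rational(2593, 67)) = Rational(2526, 67)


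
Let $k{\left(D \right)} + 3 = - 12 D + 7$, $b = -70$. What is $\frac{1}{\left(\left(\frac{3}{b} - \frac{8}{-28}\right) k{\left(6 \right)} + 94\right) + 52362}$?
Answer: $\frac{35}{1835382} \approx 1.907 \cdot 10^{-5}$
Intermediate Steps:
$k{\left(D \right)} = 4 - 12 D$ ($k{\left(D \right)} = -3 - \left(-7 + 12 D\right) = 4 - 12 D$)
$\frac{1}{\left(\left(\frac{3}{b} - \frac{8}{-28}\right) k{\left(6 \right)} + 94\right) + 52362} = \frac{1}{\left(\left(\frac{3}{-70} - \frac{8}{-28}\right) \left(4 - 72\right) + 94\right) + 52362} = \frac{1}{\left(\left(3 \left(- \frac{1}{70}\right) - - \frac{2}{7}\right) \left(4 - 72\right) + 94\right) + 52362} = \frac{1}{\left(\left(- \frac{3}{70} + \frac{2}{7}\right) \left(-68\right) + 94\right) + 52362} = \frac{1}{\left(\frac{17}{70} \left(-68\right) + 94\right) + 52362} = \frac{1}{\left(- \frac{578}{35} + 94\right) + 52362} = \frac{1}{\frac{2712}{35} + 52362} = \frac{1}{\frac{1835382}{35}} = \frac{35}{1835382}$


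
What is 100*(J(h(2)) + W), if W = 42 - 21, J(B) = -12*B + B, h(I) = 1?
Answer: 1000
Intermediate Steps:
J(B) = -11*B
W = 21
100*(J(h(2)) + W) = 100*(-11*1 + 21) = 100*(-11 + 21) = 100*10 = 1000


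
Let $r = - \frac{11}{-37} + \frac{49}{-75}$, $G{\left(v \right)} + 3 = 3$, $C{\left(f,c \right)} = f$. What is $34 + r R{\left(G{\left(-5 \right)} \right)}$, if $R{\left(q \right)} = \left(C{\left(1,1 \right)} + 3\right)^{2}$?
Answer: $\frac{78542}{2775} \approx 28.303$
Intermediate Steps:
$G{\left(v \right)} = 0$ ($G{\left(v \right)} = -3 + 3 = 0$)
$R{\left(q \right)} = 16$ ($R{\left(q \right)} = \left(1 + 3\right)^{2} = 4^{2} = 16$)
$r = - \frac{988}{2775}$ ($r = \left(-11\right) \left(- \frac{1}{37}\right) + 49 \left(- \frac{1}{75}\right) = \frac{11}{37} - \frac{49}{75} = - \frac{988}{2775} \approx -0.35604$)
$34 + r R{\left(G{\left(-5 \right)} \right)} = 34 - \frac{15808}{2775} = \frac{78542}{2775}$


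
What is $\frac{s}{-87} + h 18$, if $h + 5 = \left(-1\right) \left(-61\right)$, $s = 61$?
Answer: $\frac{87635}{87} \approx 1007.3$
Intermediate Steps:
$h = 56$ ($h = -5 - -61 = -5 + 61 = 56$)
$\frac{s}{-87} + h 18 = \frac{61}{-87} + 56 \cdot 18 = 61 \left(- \frac{1}{87}\right) + 1008 = - \frac{61}{87} + 1008 = \frac{87635}{87}$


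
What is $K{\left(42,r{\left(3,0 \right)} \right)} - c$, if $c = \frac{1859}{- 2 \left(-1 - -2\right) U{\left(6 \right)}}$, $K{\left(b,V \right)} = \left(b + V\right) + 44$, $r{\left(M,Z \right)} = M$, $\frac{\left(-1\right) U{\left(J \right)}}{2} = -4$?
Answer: $\frac{3283}{16} \approx 205.19$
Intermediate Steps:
$U{\left(J \right)} = 8$ ($U{\left(J \right)} = \left(-2\right) \left(-4\right) = 8$)
$K{\left(b,V \right)} = 44 + V + b$ ($K{\left(b,V \right)} = \left(V + b\right) + 44 = 44 + V + b$)
$c = - \frac{1859}{16}$ ($c = \frac{1859}{- 2 \left(-1 - -2\right) 8} = \frac{1859}{- 2 \left(-1 + 2\right) 8} = \frac{1859}{\left(-2\right) 1 \cdot 8} = \frac{1859}{\left(-2\right) 8} = \frac{1859}{-16} = 1859 \left(- \frac{1}{16}\right) = - \frac{1859}{16} \approx -116.19$)
$K{\left(42,r{\left(3,0 \right)} \right)} - c = \left(44 + 3 + 42\right) - - \frac{1859}{16} = 89 + \frac{1859}{16} = \frac{3283}{16}$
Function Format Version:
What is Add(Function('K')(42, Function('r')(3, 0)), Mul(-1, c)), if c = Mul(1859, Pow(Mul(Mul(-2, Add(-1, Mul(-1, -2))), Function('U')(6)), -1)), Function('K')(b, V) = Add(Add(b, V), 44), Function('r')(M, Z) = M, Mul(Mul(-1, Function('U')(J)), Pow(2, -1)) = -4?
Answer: Rational(3283, 16) ≈ 205.19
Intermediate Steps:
Function('U')(J) = 8 (Function('U')(J) = Mul(-2, -4) = 8)
Function('K')(b, V) = Add(44, V, b) (Function('K')(b, V) = Add(Add(V, b), 44) = Add(44, V, b))
c = Rational(-1859, 16) (c = Mul(1859, Pow(Mul(Mul(-2, Add(-1, Mul(-1, -2))), 8), -1)) = Mul(1859, Pow(Mul(Mul(-2, Add(-1, 2)), 8), -1)) = Mul(1859, Pow(Mul(Mul(-2, 1), 8), -1)) = Mul(1859, Pow(Mul(-2, 8), -1)) = Mul(1859, Pow(-16, -1)) = Mul(1859, Rational(-1, 16)) = Rational(-1859, 16) ≈ -116.19)
Add(Function('K')(42, Function('r')(3, 0)), Mul(-1, c)) = Add(Add(44, 3, 42), Mul(-1, Rational(-1859, 16))) = Add(89, Rational(1859, 16)) = Rational(3283, 16)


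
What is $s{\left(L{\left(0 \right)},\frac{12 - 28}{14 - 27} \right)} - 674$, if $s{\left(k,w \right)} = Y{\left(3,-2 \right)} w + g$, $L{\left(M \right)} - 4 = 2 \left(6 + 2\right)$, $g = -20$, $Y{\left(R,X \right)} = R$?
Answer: $- \frac{8974}{13} \approx -690.31$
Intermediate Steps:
$L{\left(M \right)} = 20$ ($L{\left(M \right)} = 4 + 2 \left(6 + 2\right) = 4 + 2 \cdot 8 = 4 + 16 = 20$)
$s{\left(k,w \right)} = -20 + 3 w$ ($s{\left(k,w \right)} = 3 w - 20 = -20 + 3 w$)
$s{\left(L{\left(0 \right)},\frac{12 - 28}{14 - 27} \right)} - 674 = \left(-20 + 3 \frac{12 - 28}{14 - 27}\right) - 674 = \left(-20 + 3 \left(- \frac{16}{-13}\right)\right) - 674 = \left(-20 + 3 \left(\left(-16\right) \left(- \frac{1}{13}\right)\right)\right) - 674 = \left(-20 + 3 \cdot \frac{16}{13}\right) - 674 = \left(-20 + \frac{48}{13}\right) - 674 = - \frac{212}{13} - 674 = - \frac{8974}{13}$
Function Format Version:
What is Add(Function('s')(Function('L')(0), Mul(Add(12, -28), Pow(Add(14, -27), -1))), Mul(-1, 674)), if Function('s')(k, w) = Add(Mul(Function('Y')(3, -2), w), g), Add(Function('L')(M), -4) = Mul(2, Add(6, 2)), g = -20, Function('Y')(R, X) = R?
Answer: Rational(-8974, 13) ≈ -690.31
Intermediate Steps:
Function('L')(M) = 20 (Function('L')(M) = Add(4, Mul(2, Add(6, 2))) = Add(4, Mul(2, 8)) = Add(4, 16) = 20)
Function('s')(k, w) = Add(-20, Mul(3, w)) (Function('s')(k, w) = Add(Mul(3, w), -20) = Add(-20, Mul(3, w)))
Add(Function('s')(Function('L')(0), Mul(Add(12, -28), Pow(Add(14, -27), -1))), Mul(-1, 674)) = Add(Add(-20, Mul(3, Mul(Add(12, -28), Pow(Add(14, -27), -1)))), Mul(-1, 674)) = Add(Add(-20, Mul(3, Mul(-16, Pow(-13, -1)))), -674) = Add(Add(-20, Mul(3, Mul(-16, Rational(-1, 13)))), -674) = Add(Add(-20, Mul(3, Rational(16, 13))), -674) = Add(Add(-20, Rational(48, 13)), -674) = Add(Rational(-212, 13), -674) = Rational(-8974, 13)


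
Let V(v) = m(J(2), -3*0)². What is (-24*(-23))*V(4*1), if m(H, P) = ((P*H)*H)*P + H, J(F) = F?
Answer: 2208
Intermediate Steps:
m(H, P) = H + H²*P² (m(H, P) = ((H*P)*H)*P + H = (P*H²)*P + H = H²*P² + H = H + H²*P²)
V(v) = 4 (V(v) = (2*(1 + 2*(-3*0)²))² = (2*(1 + 2*0²))² = (2*(1 + 2*0))² = (2*(1 + 0))² = (2*1)² = 2² = 4)
(-24*(-23))*V(4*1) = -24*(-23)*4 = 552*4 = 2208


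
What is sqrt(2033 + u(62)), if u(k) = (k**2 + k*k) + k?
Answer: 3*sqrt(1087) ≈ 98.909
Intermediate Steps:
u(k) = k + 2*k**2 (u(k) = (k**2 + k**2) + k = 2*k**2 + k = k + 2*k**2)
sqrt(2033 + u(62)) = sqrt(2033 + 62*(1 + 2*62)) = sqrt(2033 + 62*(1 + 124)) = sqrt(2033 + 62*125) = sqrt(2033 + 7750) = sqrt(9783) = 3*sqrt(1087)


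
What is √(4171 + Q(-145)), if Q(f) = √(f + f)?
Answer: √(4171 + I*√290) ≈ 64.583 + 0.1318*I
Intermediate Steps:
Q(f) = √2*√f (Q(f) = √(2*f) = √2*√f)
√(4171 + Q(-145)) = √(4171 + √2*√(-145)) = √(4171 + √2*(I*√145)) = √(4171 + I*√290)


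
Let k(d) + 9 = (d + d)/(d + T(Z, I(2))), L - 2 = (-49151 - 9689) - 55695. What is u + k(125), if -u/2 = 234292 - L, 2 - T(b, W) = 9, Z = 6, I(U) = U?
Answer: -41161756/59 ≈ -6.9766e+5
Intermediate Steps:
L = -114533 (L = 2 + ((-49151 - 9689) - 55695) = 2 + (-58840 - 55695) = 2 - 114535 = -114533)
T(b, W) = -7 (T(b, W) = 2 - 1*9 = 2 - 9 = -7)
u = -697650 (u = -2*(234292 - 1*(-114533)) = -2*(234292 + 114533) = -2*348825 = -697650)
k(d) = -9 + 2*d/(-7 + d) (k(d) = -9 + (d + d)/(d - 7) = -9 + (2*d)/(-7 + d) = -9 + 2*d/(-7 + d))
u + k(125) = -697650 + 7*(9 - 1*125)/(-7 + 125) = -697650 + 7*(9 - 125)/118 = -697650 + 7*(1/118)*(-116) = -697650 - 406/59 = -41161756/59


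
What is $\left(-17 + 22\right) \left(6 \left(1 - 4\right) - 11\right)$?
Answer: $-145$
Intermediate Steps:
$\left(-17 + 22\right) \left(6 \left(1 - 4\right) - 11\right) = 5 \left(6 \left(-3\right) - 11\right) = 5 \left(-18 - 11\right) = 5 \left(-29\right) = -145$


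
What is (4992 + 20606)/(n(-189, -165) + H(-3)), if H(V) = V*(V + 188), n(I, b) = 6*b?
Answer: -25598/1545 ≈ -16.568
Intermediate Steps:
H(V) = V*(188 + V)
(4992 + 20606)/(n(-189, -165) + H(-3)) = (4992 + 20606)/(6*(-165) - 3*(188 - 3)) = 25598/(-990 - 3*185) = 25598/(-990 - 555) = 25598/(-1545) = 25598*(-1/1545) = -25598/1545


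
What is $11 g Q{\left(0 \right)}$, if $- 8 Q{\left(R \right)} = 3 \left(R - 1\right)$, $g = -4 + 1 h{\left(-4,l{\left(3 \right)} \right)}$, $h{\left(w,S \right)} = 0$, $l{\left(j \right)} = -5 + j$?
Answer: $- \frac{33}{2} \approx -16.5$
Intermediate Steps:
$g = -4$ ($g = -4 + 1 \cdot 0 = -4 + 0 = -4$)
$Q{\left(R \right)} = \frac{3}{8} - \frac{3 R}{8}$ ($Q{\left(R \right)} = - \frac{3 \left(R - 1\right)}{8} = - \frac{3 \left(-1 + R\right)}{8} = - \frac{-3 + 3 R}{8} = \frac{3}{8} - \frac{3 R}{8}$)
$11 g Q{\left(0 \right)} = 11 \left(-4\right) \left(\frac{3}{8} - 0\right) = - 44 \left(\frac{3}{8} + 0\right) = \left(-44\right) \frac{3}{8} = - \frac{33}{2}$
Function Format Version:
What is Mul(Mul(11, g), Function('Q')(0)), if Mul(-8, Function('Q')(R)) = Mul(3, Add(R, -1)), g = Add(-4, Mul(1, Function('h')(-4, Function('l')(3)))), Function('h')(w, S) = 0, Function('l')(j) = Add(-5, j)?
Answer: Rational(-33, 2) ≈ -16.500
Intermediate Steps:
g = -4 (g = Add(-4, Mul(1, 0)) = Add(-4, 0) = -4)
Function('Q')(R) = Add(Rational(3, 8), Mul(Rational(-3, 8), R)) (Function('Q')(R) = Mul(Rational(-1, 8), Mul(3, Add(R, -1))) = Mul(Rational(-1, 8), Mul(3, Add(-1, R))) = Mul(Rational(-1, 8), Add(-3, Mul(3, R))) = Add(Rational(3, 8), Mul(Rational(-3, 8), R)))
Mul(Mul(11, g), Function('Q')(0)) = Mul(Mul(11, -4), Add(Rational(3, 8), Mul(Rational(-3, 8), 0))) = Mul(-44, Add(Rational(3, 8), 0)) = Mul(-44, Rational(3, 8)) = Rational(-33, 2)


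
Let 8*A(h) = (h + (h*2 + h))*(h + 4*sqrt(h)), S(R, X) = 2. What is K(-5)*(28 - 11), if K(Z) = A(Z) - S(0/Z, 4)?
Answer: 357/2 - 170*I*sqrt(5) ≈ 178.5 - 380.13*I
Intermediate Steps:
A(h) = h*(h + 4*sqrt(h))/2 (A(h) = ((h + (h*2 + h))*(h + 4*sqrt(h)))/8 = ((h + (2*h + h))*(h + 4*sqrt(h)))/8 = ((h + 3*h)*(h + 4*sqrt(h)))/8 = ((4*h)*(h + 4*sqrt(h)))/8 = (4*h*(h + 4*sqrt(h)))/8 = h*(h + 4*sqrt(h))/2)
K(Z) = -2 + Z**2/2 + 2*Z**(3/2) (K(Z) = (Z**2/2 + 2*Z**(3/2)) - 1*2 = (Z**2/2 + 2*Z**(3/2)) - 2 = -2 + Z**2/2 + 2*Z**(3/2))
K(-5)*(28 - 11) = (-2 + (1/2)*(-5)**2 + 2*(-5)**(3/2))*(28 - 11) = (-2 + (1/2)*25 + 2*(-5*I*sqrt(5)))*17 = (-2 + 25/2 - 10*I*sqrt(5))*17 = (21/2 - 10*I*sqrt(5))*17 = 357/2 - 170*I*sqrt(5)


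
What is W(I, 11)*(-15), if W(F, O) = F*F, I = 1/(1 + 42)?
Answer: -15/1849 ≈ -0.0081125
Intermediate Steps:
I = 1/43 ≈ 0.023256
W(F, O) = F²
W(I, 11)*(-15) = (1/43)²*(-15) = (1/1849)*(-15) = -15/1849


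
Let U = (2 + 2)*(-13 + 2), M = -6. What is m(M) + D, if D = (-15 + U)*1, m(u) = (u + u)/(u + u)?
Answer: -58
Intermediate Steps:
U = -44 (U = 4*(-11) = -44)
m(u) = 1 (m(u) = (2*u)/((2*u)) = (2*u)*(1/(2*u)) = 1)
D = -59 (D = (-15 - 44)*1 = -59*1 = -59)
m(M) + D = 1 - 59 = -58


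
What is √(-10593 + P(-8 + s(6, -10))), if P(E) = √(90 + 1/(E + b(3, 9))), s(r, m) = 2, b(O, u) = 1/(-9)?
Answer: 3*√(-3560425 + 55*√3355)/55 ≈ 102.88*I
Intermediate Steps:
b(O, u) = -⅑
P(E) = √(90 + 1/(-⅑ + E)) (P(E) = √(90 + 1/(E - ⅑)) = √(90 + 1/(-⅑ + E)))
√(-10593 + P(-8 + s(6, -10))) = √(-10593 + 9*√((-1 + 10*(-8 + 2))/(-1 + 9*(-8 + 2)))) = √(-10593 + 9*√((-1 + 10*(-6))/(-1 + 9*(-6)))) = √(-10593 + 9*√((-1 - 60)/(-1 - 54))) = √(-10593 + 9*√(-61/(-55))) = √(-10593 + 9*√(-1/55*(-61))) = √(-10593 + 9*√(61/55)) = √(-10593 + 9*(√3355/55)) = √(-10593 + 9*√3355/55)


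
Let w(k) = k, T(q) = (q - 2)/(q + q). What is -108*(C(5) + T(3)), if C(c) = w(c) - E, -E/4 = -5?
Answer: 1602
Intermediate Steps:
E = 20 (E = -4*(-5) = 20)
T(q) = (-2 + q)/(2*q) (T(q) = (-2 + q)/((2*q)) = (-2 + q)*(1/(2*q)) = (-2 + q)/(2*q))
C(c) = -20 + c (C(c) = c - 1*20 = c - 20 = -20 + c)
-108*(C(5) + T(3)) = -108*((-20 + 5) + (½)*(-2 + 3)/3) = -108*(-15 + (½)*(⅓)*1) = -108*(-15 + ⅙) = -108*(-89/6) = 1602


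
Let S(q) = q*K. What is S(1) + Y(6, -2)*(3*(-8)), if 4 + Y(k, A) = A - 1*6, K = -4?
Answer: 284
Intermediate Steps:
Y(k, A) = -10 + A (Y(k, A) = -4 + (A - 1*6) = -4 + (A - 6) = -4 + (-6 + A) = -10 + A)
S(q) = -4*q (S(q) = q*(-4) = -4*q)
S(1) + Y(6, -2)*(3*(-8)) = -4*1 + (-10 - 2)*(3*(-8)) = -4 - 12*(-24) = -4 + 288 = 284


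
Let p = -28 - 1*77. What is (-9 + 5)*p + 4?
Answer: 424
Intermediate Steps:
p = -105 (p = -28 - 77 = -105)
(-9 + 5)*p + 4 = (-9 + 5)*(-105) + 4 = -4*(-105) + 4 = 420 + 4 = 424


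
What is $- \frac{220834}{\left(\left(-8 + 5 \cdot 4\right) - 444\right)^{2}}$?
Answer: $- \frac{110417}{93312} \approx -1.1833$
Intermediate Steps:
$- \frac{220834}{\left(\left(-8 + 5 \cdot 4\right) - 444\right)^{2}} = - \frac{220834}{\left(\left(-8 + 20\right) - 444\right)^{2}} = - \frac{220834}{\left(12 - 444\right)^{2}} = - \frac{220834}{\left(-432\right)^{2}} = - \frac{220834}{186624} = \left(-220834\right) \frac{1}{186624} = - \frac{110417}{93312}$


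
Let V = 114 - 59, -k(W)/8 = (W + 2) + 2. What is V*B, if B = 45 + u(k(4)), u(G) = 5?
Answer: 2750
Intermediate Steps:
k(W) = -32 - 8*W (k(W) = -8*((W + 2) + 2) = -8*((2 + W) + 2) = -8*(4 + W) = -32 - 8*W)
V = 55
B = 50 (B = 45 + 5 = 50)
V*B = 55*50 = 2750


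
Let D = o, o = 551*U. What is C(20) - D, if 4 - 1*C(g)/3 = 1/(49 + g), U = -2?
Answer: 25621/23 ≈ 1114.0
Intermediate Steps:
C(g) = 12 - 3/(49 + g)
o = -1102 (o = 551*(-2) = -1102)
D = -1102
C(20) - D = 3*(195 + 4*20)/(49 + 20) - 1*(-1102) = 3*(195 + 80)/69 + 1102 = 3*(1/69)*275 + 1102 = 275/23 + 1102 = 25621/23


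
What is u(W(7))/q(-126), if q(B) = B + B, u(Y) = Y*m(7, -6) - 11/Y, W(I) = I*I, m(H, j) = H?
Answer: -4199/3087 ≈ -1.3602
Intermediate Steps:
W(I) = I**2
u(Y) = -11/Y + 7*Y (u(Y) = Y*7 - 11/Y = 7*Y - 11/Y = -11/Y + 7*Y)
q(B) = 2*B
u(W(7))/q(-126) = (-11/(7**2) + 7*7**2)/((2*(-126))) = (-11/49 + 7*49)/(-252) = (-11*1/49 + 343)*(-1/252) = (-11/49 + 343)*(-1/252) = (16796/49)*(-1/252) = -4199/3087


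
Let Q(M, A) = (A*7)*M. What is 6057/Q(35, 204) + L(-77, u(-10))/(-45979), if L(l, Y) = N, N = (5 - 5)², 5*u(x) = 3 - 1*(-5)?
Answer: 2019/16660 ≈ 0.12119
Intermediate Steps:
u(x) = 8/5 (u(x) = (3 - 1*(-5))/5 = (3 + 5)/5 = (⅕)*8 = 8/5)
N = 0 (N = 0² = 0)
L(l, Y) = 0
Q(M, A) = 7*A*M (Q(M, A) = (7*A)*M = 7*A*M)
6057/Q(35, 204) + L(-77, u(-10))/(-45979) = 6057/((7*204*35)) + 0/(-45979) = 6057/49980 + 0*(-1/45979) = 6057*(1/49980) + 0 = 2019/16660 + 0 = 2019/16660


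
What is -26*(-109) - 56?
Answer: 2778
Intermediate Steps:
-26*(-109) - 56 = 2834 - 56 = 2778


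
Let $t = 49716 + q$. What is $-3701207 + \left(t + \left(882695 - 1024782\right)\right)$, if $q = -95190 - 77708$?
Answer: $-3966476$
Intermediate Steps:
$q = -172898$
$t = -123182$ ($t = 49716 - 172898 = -123182$)
$-3701207 + \left(t + \left(882695 - 1024782\right)\right) = -3701207 + \left(-123182 + \left(882695 - 1024782\right)\right) = -3701207 - 265269 = -3966476$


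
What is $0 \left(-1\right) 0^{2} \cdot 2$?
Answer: $0$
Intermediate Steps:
$0 \left(-1\right) 0^{2} \cdot 2 = 0 \cdot 0 \cdot 2 = 0 \cdot 2 = 0$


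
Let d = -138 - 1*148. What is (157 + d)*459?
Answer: -59211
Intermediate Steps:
d = -286 (d = -138 - 148 = -286)
(157 + d)*459 = (157 - 286)*459 = -129*459 = -59211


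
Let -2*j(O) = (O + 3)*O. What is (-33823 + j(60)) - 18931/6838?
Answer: -244224425/6838 ≈ -35716.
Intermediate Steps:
j(O) = -O*(3 + O)/2 (j(O) = -(O + 3)*O/2 = -(3 + O)*O/2 = -O*(3 + O)/2)
(-33823 + j(60)) - 18931/6838 = (-33823 - 1/2*60*(3 + 60)) - 18931/6838 = (-33823 - 1/2*60*63) - 18931*1/6838 = (-33823 - 1890) - 18931/6838 = -35713 - 18931/6838 = -244224425/6838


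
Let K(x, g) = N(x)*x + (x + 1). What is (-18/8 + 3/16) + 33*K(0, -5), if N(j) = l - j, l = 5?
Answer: 495/16 ≈ 30.938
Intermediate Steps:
N(j) = 5 - j
K(x, g) = 1 + x + x*(5 - x) (K(x, g) = (5 - x)*x + (x + 1) = x*(5 - x) + (1 + x) = 1 + x + x*(5 - x))
(-18/8 + 3/16) + 33*K(0, -5) = (-18/8 + 3/16) + 33*(1 + 0 - 1*0*(-5 + 0)) = (-18*1/8 + 3*(1/16)) + 33*(1 + 0 - 1*0*(-5)) = (-9/4 + 3/16) + 33*(1 + 0 + 0) = -33/16 + 33*1 = -33/16 + 33 = 495/16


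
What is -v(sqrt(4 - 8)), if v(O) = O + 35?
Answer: -35 - 2*I ≈ -35.0 - 2.0*I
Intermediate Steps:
v(O) = 35 + O
-v(sqrt(4 - 8)) = -(35 + sqrt(4 - 8)) = -(35 + sqrt(-4)) = -(35 + 2*I) = -35 - 2*I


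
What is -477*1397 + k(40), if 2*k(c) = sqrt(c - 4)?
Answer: -666366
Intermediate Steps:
k(c) = sqrt(-4 + c)/2 (k(c) = sqrt(c - 4)/2 = sqrt(-4 + c)/2)
-477*1397 + k(40) = -477*1397 + sqrt(-4 + 40)/2 = -666369 + sqrt(36)/2 = -666369 + (1/2)*6 = -666369 + 3 = -666366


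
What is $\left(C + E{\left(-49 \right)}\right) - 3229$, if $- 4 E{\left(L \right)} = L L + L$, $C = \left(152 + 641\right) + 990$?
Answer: $-2034$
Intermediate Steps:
$C = 1783$ ($C = 793 + 990 = 1783$)
$E{\left(L \right)} = - \frac{L}{4} - \frac{L^{2}}{4}$ ($E{\left(L \right)} = - \frac{L L + L}{4} = - \frac{L^{2} + L}{4} = - \frac{L + L^{2}}{4} = - \frac{L}{4} - \frac{L^{2}}{4}$)
$\left(C + E{\left(-49 \right)}\right) - 3229 = \left(1783 - - \frac{49 \left(1 - 49\right)}{4}\right) - 3229 = \left(1783 - \left(- \frac{49}{4}\right) \left(-48\right)\right) - 3229 = \left(1783 - 588\right) - 3229 = 1195 - 3229 = -2034$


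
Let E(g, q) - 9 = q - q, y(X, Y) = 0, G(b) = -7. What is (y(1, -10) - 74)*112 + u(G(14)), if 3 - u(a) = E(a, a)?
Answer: -8294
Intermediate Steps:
E(g, q) = 9 (E(g, q) = 9 + (q - q) = 9 + 0 = 9)
u(a) = -6 (u(a) = 3 - 1*9 = 3 - 9 = -6)
(y(1, -10) - 74)*112 + u(G(14)) = (0 - 74)*112 - 6 = -74*112 - 6 = -8288 - 6 = -8294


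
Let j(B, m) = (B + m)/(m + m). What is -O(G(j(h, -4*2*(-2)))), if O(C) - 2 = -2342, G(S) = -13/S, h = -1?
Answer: 2340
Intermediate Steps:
j(B, m) = (B + m)/(2*m) (j(B, m) = (B + m)/((2*m)) = (B + m)*(1/(2*m)) = (B + m)/(2*m))
O(C) = -2340 (O(C) = 2 - 2342 = -2340)
-O(G(j(h, -4*2*(-2)))) = -1*(-2340) = 2340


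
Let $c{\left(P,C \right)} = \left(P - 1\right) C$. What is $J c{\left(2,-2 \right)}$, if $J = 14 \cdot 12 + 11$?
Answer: $-358$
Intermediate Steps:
$c{\left(P,C \right)} = C \left(-1 + P\right)$ ($c{\left(P,C \right)} = \left(-1 + P\right) C = C \left(-1 + P\right)$)
$J = 179$ ($J = 168 + 11 = 179$)
$J c{\left(2,-2 \right)} = 179 \left(- 2 \left(-1 + 2\right)\right) = 179 \left(\left(-2\right) 1\right) = 179 \left(-2\right) = -358$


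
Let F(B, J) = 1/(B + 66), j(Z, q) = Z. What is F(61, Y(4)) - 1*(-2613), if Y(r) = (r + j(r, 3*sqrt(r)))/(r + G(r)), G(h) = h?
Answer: 331852/127 ≈ 2613.0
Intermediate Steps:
Y(r) = 1 (Y(r) = (r + r)/(r + r) = (2*r)/((2*r)) = (2*r)*(1/(2*r)) = 1)
F(B, J) = 1/(66 + B)
F(61, Y(4)) - 1*(-2613) = 1/(66 + 61) - 1*(-2613) = 1/127 + 2613 = 331852/127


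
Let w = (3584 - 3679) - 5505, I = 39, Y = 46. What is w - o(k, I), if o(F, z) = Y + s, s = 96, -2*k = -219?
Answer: -5742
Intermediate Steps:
k = 219/2 (k = -1/2*(-219) = 219/2 ≈ 109.50)
o(F, z) = 142 (o(F, z) = 46 + 96 = 142)
w = -5600 (w = -95 - 5505 = -5600)
w - o(k, I) = -5600 - 1*142 = -5600 - 142 = -5742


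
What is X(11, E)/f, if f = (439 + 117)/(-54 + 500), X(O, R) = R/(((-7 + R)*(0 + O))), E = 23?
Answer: 5129/48928 ≈ 0.10483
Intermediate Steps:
X(O, R) = R/(O*(-7 + R)) (X(O, R) = R/(((-7 + R)*O)) = R/((O*(-7 + R))) = R*(1/(O*(-7 + R))) = R/(O*(-7 + R)))
f = 278/223 (f = 556/446 = 556*(1/446) = 278/223 ≈ 1.2466)
X(11, E)/f = (23/(11*(-7 + 23)))/(278/223) = (23*(1/11)/16)*(223/278) = (23*(1/11)*(1/16))*(223/278) = (23/176)*(223/278) = 5129/48928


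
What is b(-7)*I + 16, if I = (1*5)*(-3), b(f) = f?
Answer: 121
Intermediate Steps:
I = -15 (I = 5*(-3) = -15)
b(-7)*I + 16 = -7*(-15) + 16 = 105 + 16 = 121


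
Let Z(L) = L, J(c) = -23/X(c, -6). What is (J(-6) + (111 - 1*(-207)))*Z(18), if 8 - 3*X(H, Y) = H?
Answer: 39447/7 ≈ 5635.3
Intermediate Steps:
X(H, Y) = 8/3 - H/3
J(c) = -23/(8/3 - c/3)
(J(-6) + (111 - 1*(-207)))*Z(18) = (69/(-8 - 6) + (111 - 1*(-207)))*18 = (69/(-14) + (111 + 207))*18 = (69*(-1/14) + 318)*18 = (-69/14 + 318)*18 = (4383/14)*18 = 39447/7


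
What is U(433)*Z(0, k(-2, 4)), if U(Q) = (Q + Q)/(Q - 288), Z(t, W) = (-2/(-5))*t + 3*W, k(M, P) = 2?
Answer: 5196/145 ≈ 35.834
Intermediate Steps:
Z(t, W) = 3*W + 2*t/5 (Z(t, W) = (-2*(-⅕))*t + 3*W = 2*t/5 + 3*W = 3*W + 2*t/5)
U(Q) = 2*Q/(-288 + Q) (U(Q) = (2*Q)/(-288 + Q) = 2*Q/(-288 + Q))
U(433)*Z(0, k(-2, 4)) = (2*433/(-288 + 433))*(3*2 + (⅖)*0) = (2*433/145)*(6 + 0) = (2*433*(1/145))*6 = (866/145)*6 = 5196/145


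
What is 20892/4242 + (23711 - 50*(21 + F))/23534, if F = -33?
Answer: 14161895/2376934 ≈ 5.9581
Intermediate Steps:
20892/4242 + (23711 - 50*(21 + F))/23534 = 20892/4242 + (23711 - 50*(21 - 33))/23534 = 20892*(1/4242) + (23711 - 50*(-12))*(1/23534) = 3482/707 + (23711 - 1*(-600))*(1/23534) = 3482/707 + (23711 + 600)*(1/23534) = 3482/707 + 24311*(1/23534) = 3482/707 + 3473/3362 = 14161895/2376934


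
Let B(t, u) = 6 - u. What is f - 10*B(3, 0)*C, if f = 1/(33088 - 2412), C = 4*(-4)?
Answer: 29448961/30676 ≈ 960.00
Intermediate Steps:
C = -16
f = 1/30676 ≈ 3.2599e-5
f - 10*B(3, 0)*C = 1/30676 - 10*(6 - 1*0)*(-16) = 1/30676 - 10*(6 + 0)*(-16) = 1/30676 - 10*6*(-16) = 1/30676 - 60*(-16) = 1/30676 - 1*(-960) = 1/30676 + 960 = 29448961/30676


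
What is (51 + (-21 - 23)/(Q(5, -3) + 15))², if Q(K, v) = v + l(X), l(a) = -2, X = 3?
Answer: 54289/25 ≈ 2171.6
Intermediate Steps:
Q(K, v) = -2 + v (Q(K, v) = v - 2 = -2 + v)
(51 + (-21 - 23)/(Q(5, -3) + 15))² = (51 + (-21 - 23)/((-2 - 3) + 15))² = (51 - 44/(-5 + 15))² = (51 - 44/10)² = (51 - 44*⅒)² = (51 - 22/5)² = (233/5)² = 54289/25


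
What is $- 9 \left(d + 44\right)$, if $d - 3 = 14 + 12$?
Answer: $-657$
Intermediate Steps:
$d = 29$ ($d = 3 + \left(14 + 12\right) = 3 + 26 = 29$)
$- 9 \left(d + 44\right) = - 9 \left(29 + 44\right) = \left(-9\right) 73 = -657$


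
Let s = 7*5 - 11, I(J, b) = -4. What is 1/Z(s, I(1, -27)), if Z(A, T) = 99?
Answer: 1/99 ≈ 0.010101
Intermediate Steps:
s = 24 (s = 35 - 11 = 24)
1/Z(s, I(1, -27)) = 1/99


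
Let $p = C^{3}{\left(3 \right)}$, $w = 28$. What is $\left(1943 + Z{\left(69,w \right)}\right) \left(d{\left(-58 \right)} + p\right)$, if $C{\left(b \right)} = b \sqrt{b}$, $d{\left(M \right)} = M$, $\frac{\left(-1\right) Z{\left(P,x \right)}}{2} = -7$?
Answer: $-113506 + 158517 \sqrt{3} \approx 1.6105 \cdot 10^{5}$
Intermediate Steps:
$Z{\left(P,x \right)} = 14$ ($Z{\left(P,x \right)} = \left(-2\right) \left(-7\right) = 14$)
$C{\left(b \right)} = b^{\frac{3}{2}}$
$p = 81 \sqrt{3}$ ($p = \left(3^{\frac{3}{2}}\right)^{3} = \left(3 \sqrt{3}\right)^{3} = 81 \sqrt{3} \approx 140.3$)
$\left(1943 + Z{\left(69,w \right)}\right) \left(d{\left(-58 \right)} + p\right) = \left(1943 + 14\right) \left(-58 + 81 \sqrt{3}\right) = 1957 \left(-58 + 81 \sqrt{3}\right) = -113506 + 158517 \sqrt{3}$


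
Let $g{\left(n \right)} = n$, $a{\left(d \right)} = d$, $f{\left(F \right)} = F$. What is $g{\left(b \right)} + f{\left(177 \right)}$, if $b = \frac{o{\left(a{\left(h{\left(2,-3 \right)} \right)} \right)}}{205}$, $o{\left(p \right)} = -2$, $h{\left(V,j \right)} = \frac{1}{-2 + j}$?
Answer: $\frac{36283}{205} \approx 176.99$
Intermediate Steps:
$b = - \frac{2}{205} \approx -0.0097561$
$g{\left(b \right)} + f{\left(177 \right)} = - \frac{2}{205} + 177 = \frac{36283}{205}$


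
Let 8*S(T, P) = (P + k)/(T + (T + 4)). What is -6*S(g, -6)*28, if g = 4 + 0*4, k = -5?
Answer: 77/4 ≈ 19.250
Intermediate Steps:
g = 4 (g = 4 + 0 = 4)
S(T, P) = (-5 + P)/(8*(4 + 2*T)) (S(T, P) = ((P - 5)/(T + (T + 4)))/8 = ((-5 + P)/(T + (4 + T)))/8 = ((-5 + P)/(4 + 2*T))/8 = (-5 + P)/(8*(4 + 2*T)))
-6*S(g, -6)*28 = -3*(-5 - 6)/(8*(2 + 4))*28 = -3*(-11)/(8*6)*28 = -6*(-11/96)*28 = (11/16)*28 = 77/4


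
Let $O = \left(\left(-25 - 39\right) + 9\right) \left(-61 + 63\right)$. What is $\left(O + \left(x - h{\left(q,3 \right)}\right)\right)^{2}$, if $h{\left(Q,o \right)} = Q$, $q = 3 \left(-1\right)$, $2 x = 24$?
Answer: $9025$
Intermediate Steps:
$x = 12$ ($x = \frac{1}{2} \cdot 24 = 12$)
$q = -3$
$O = -110$ ($O = \left(\left(-25 - 39\right) + 9\right) 2 = \left(-64 + 9\right) 2 = \left(-55\right) 2 = -110$)
$\left(O + \left(x - h{\left(q,3 \right)}\right)\right)^{2} = \left(-110 + \left(12 - -3\right)\right)^{2} = \left(-110 + \left(12 + 3\right)\right)^{2} = \left(-110 + 15\right)^{2} = \left(-95\right)^{2} = 9025$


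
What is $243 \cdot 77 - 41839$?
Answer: $-23128$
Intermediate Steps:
$243 \cdot 77 - 41839 = 18711 - 41839 = -23128$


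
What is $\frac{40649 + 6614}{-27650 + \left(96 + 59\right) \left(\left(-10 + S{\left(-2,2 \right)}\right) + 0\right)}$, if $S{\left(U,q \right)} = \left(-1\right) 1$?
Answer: $- \frac{47263}{29355} \approx -1.6101$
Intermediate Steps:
$S{\left(U,q \right)} = -1$
$\frac{40649 + 6614}{-27650 + \left(96 + 59\right) \left(\left(-10 + S{\left(-2,2 \right)}\right) + 0\right)} = \frac{40649 + 6614}{-27650 + \left(96 + 59\right) \left(\left(-10 - 1\right) + 0\right)} = \frac{47263}{-27650 + 155 \left(-11 + 0\right)} = \frac{47263}{-27650 + 155 \left(-11\right)} = \frac{47263}{-27650 - 1705} = \frac{47263}{-29355} = 47263 \left(- \frac{1}{29355}\right) = - \frac{47263}{29355}$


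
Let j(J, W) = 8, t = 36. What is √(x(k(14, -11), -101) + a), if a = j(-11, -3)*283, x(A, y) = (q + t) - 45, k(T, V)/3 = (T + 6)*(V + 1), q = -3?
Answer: 2*√563 ≈ 47.455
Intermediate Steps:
k(T, V) = 3*(1 + V)*(6 + T) (k(T, V) = 3*((T + 6)*(V + 1)) = 3*((6 + T)*(1 + V)) = 3*((1 + V)*(6 + T)) = 3*(1 + V)*(6 + T))
x(A, y) = -12 (x(A, y) = (-3 + 36) - 45 = 33 - 45 = -12)
a = 2264 (a = 8*283 = 2264)
√(x(k(14, -11), -101) + a) = √(-12 + 2264) = √2252 = 2*√563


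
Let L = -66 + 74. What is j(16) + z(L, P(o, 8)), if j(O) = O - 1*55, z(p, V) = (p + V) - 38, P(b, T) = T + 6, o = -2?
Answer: -55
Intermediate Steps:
P(b, T) = 6 + T
L = 8
z(p, V) = -38 + V + p (z(p, V) = (V + p) - 38 = -38 + V + p)
j(O) = -55 + O (j(O) = O - 55 = -55 + O)
j(16) + z(L, P(o, 8)) = (-55 + 16) + (-38 + (6 + 8) + 8) = -39 + (-38 + 14 + 8) = -39 - 16 = -55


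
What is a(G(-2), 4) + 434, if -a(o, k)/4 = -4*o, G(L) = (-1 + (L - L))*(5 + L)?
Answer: 386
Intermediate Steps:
G(L) = -5 - L (G(L) = (-1 + 0)*(5 + L) = -(5 + L) = -5 - L)
a(o, k) = 16*o (a(o, k) = -(-16)*o = 16*o)
a(G(-2), 4) + 434 = 16*(-5 - 1*(-2)) + 434 = 16*(-5 + 2) + 434 = 16*(-3) + 434 = -48 + 434 = 386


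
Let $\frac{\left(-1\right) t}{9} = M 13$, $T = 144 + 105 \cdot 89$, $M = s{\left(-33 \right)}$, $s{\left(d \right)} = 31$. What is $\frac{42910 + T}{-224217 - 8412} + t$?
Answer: $- \frac{843797782}{232629} \approx -3627.2$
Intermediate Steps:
$M = 31$
$T = 9489$ ($T = 144 + 9345 = 9489$)
$t = -3627$ ($t = - 9 \cdot 31 \cdot 13 = \left(-9\right) 403 = -3627$)
$\frac{42910 + T}{-224217 - 8412} + t = \frac{42910 + 9489}{-224217 - 8412} - 3627 = \frac{52399}{-232629} - 3627 = 52399 \left(- \frac{1}{232629}\right) - 3627 = - \frac{52399}{232629} - 3627 = - \frac{843797782}{232629}$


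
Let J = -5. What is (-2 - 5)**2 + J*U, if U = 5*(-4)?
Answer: 149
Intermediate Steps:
U = -20
(-2 - 5)**2 + J*U = (-2 - 5)**2 - 5*(-20) = (-7)**2 + 100 = 49 + 100 = 149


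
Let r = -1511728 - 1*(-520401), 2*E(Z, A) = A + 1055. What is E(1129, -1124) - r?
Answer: 1982585/2 ≈ 9.9129e+5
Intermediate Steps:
E(Z, A) = 1055/2 + A/2 (E(Z, A) = (A + 1055)/2 = (1055 + A)/2 = 1055/2 + A/2)
r = -991327 (r = -1511728 + 520401 = -991327)
E(1129, -1124) - r = (1055/2 + (½)*(-1124)) - 1*(-991327) = (1055/2 - 562) + 991327 = -69/2 + 991327 = 1982585/2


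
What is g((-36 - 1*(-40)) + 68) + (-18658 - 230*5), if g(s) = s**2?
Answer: -14624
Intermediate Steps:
g((-36 - 1*(-40)) + 68) + (-18658 - 230*5) = ((-36 - 1*(-40)) + 68)**2 + (-18658 - 230*5) = ((-36 + 40) + 68)**2 + (-18658 - 1150) = (4 + 68)**2 - 19808 = 72**2 - 19808 = 5184 - 19808 = -14624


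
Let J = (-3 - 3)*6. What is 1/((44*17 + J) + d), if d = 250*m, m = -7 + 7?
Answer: 1/712 ≈ 0.0014045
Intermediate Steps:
m = 0
J = -36 (J = -6*6 = -36)
d = 0 (d = 250*0 = 0)
1/((44*17 + J) + d) = 1/((44*17 - 36) + 0) = 1/((748 - 36) + 0) = 1/(712 + 0) = 1/712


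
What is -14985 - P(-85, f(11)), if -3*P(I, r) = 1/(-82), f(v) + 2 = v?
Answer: -3686311/246 ≈ -14985.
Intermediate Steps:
f(v) = -2 + v
P(I, r) = 1/246 (P(I, r) = -⅓/(-82) = -⅓*(-1/82) = 1/246)
-14985 - P(-85, f(11)) = -14985 - 1*1/246 = -14985 - 1/246 = -3686311/246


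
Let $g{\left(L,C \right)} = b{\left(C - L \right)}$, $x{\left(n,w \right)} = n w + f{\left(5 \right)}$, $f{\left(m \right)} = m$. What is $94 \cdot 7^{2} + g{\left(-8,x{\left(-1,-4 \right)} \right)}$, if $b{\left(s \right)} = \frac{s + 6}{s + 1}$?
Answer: $\frac{82931}{18} \approx 4607.3$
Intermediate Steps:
$x{\left(n,w \right)} = 5 + n w$ ($x{\left(n,w \right)} = n w + 5 = 5 + n w$)
$b{\left(s \right)} = \frac{6 + s}{1 + s}$
$g{\left(L,C \right)} = \frac{6 + C - L}{1 + C - L}$ ($g{\left(L,C \right)} = \frac{6 + \left(C - L\right)}{1 + \left(C - L\right)} = \frac{6 + C - L}{1 + C - L}$)
$94 \cdot 7^{2} + g{\left(-8,x{\left(-1,-4 \right)} \right)} = 94 \cdot 7^{2} + \frac{6 + \left(5 - -4\right) - -8}{1 + \left(5 - -4\right) - -8} = 94 \cdot 49 + \frac{6 + \left(5 + 4\right) + 8}{1 + \left(5 + 4\right) + 8} = 4606 + \frac{6 + 9 + 8}{1 + 9 + 8} = 4606 + \frac{1}{18} \cdot 23 = 4606 + \frac{23}{18} = \frac{82931}{18}$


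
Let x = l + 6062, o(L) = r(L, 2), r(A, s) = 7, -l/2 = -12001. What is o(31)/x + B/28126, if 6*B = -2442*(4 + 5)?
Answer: -54963775/422790032 ≈ -0.13000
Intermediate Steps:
l = 24002 (l = -2*(-12001) = 24002)
o(L) = 7
x = 30064 (x = 24002 + 6062 = 30064)
B = -3663 (B = (-2442*(4 + 5))/6 = (-2442*9)/6 = (-407*54)/6 = (1/6)*(-21978) = -3663)
o(31)/x + B/28126 = 7/30064 - 3663/28126 = -54963775/422790032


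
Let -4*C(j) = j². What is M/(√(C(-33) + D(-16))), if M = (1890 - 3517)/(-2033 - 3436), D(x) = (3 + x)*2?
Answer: -3254*I*√1193/6524517 ≈ -0.017226*I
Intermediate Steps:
C(j) = -j²/4
D(x) = 6 + 2*x
M = 1627/5469 (M = -1627/(-5469) = -1627*(-1/5469) = 1627/5469 ≈ 0.29749)
M/(√(C(-33) + D(-16))) = 1627/(5469*(√(-¼*(-33)² + (6 + 2*(-16))))) = 1627/(5469*(√(-¼*1089 + (6 - 32)))) = 1627/(5469*(√(-1089/4 - 26))) = 1627/(5469*(√(-1193/4))) = 1627/(5469*((I*√1193/2))) = 1627*(-2*I*√1193/1193)/5469 = -3254*I*√1193/6524517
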